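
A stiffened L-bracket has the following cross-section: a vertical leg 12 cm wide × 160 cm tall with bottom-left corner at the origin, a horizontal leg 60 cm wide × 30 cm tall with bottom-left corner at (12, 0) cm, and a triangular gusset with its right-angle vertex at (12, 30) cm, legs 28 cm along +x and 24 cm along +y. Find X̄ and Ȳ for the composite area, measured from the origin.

Part | A | x̄ᵢ | ȳᵢ | A·x̄ᵢ | A·ȳᵢ
vertical leg | 1920.00 | 6.00 | 80.00 | 11520.00 | 153600.00
horizontal leg | 1800.00 | 42.00 | 15.00 | 75600.00 | 27000.00
gusset | 336.00 | 21.33 | 38.00 | 7168.00 | 12768.00
Σ | 4056.00 |  |  | 94288.00 | 193368.00
X̄ = 94288.00 / 4056.00 = 23.25 cm
Ȳ = 193368.00 / 4056.00 = 47.67 cm

X̄ = 23.25 cm, Ȳ = 47.67 cm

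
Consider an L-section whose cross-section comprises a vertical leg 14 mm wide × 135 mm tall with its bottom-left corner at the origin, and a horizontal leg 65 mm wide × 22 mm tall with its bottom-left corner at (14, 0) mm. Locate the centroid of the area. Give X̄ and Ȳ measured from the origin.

vertical leg: A = 14 × 135 = 1890.00, centroid at (7.00, 67.50).
horizontal leg: A = 65 × 22 = 1430.00, centroid at (46.50, 11.00).
ΣA = 3320.00 mm²
ΣAX̄ = (1890.00)(7.00) + (1430.00)(46.50) = 79725.00 mm³
ΣAȲ = (1890.00)(67.50) + (1430.00)(11.00) = 143305.00 mm³
X̄ = 79725.00 / 3320.00 = 24.01 mm
Ȳ = 143305.00 / 3320.00 = 43.16 mm

X̄ = 24.01 mm, Ȳ = 43.16 mm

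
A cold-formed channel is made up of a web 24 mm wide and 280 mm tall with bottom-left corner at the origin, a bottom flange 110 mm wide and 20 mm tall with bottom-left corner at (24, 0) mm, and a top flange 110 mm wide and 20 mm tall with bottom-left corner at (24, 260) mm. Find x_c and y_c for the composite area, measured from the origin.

web: A = 24 × 280 = 6720.00, centroid at (12.00, 140.00).
bottom flange: A = 110 × 20 = 2200.00, centroid at (79.00, 10.00).
top flange: A = 110 × 20 = 2200.00, centroid at (79.00, 270.00).
ΣA = 11120.00 mm², ΣAx_c = 428240.00 mm³, ΣAy_c = 1556800.00 mm³.
x_c = 428240.00/11120.00 = 38.51 mm; y_c = 1556800.00/11120.00 = 140.00 mm.

x_c = 38.51 mm, y_c = 140.00 mm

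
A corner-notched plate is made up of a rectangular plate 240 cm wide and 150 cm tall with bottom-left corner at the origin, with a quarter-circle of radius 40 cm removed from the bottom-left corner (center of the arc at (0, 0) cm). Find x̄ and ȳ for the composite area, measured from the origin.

x̄ = 123.73 cm, ȳ = 77.10 cm

plate: A = 240 × 150 = 36000.00, centroid at (120.00, 75.00).
removed quarter-circle: A = −¼π·40² = -1256.64, centroid at (16.98, 16.98).
ΣA = 34743.36 cm², ΣAx̄ = 4298666.67 cm³, ΣAȳ = 2678666.67 cm³.
x̄ = 4298666.67/34743.36 = 123.73 cm; ȳ = 2678666.67/34743.36 = 77.10 cm.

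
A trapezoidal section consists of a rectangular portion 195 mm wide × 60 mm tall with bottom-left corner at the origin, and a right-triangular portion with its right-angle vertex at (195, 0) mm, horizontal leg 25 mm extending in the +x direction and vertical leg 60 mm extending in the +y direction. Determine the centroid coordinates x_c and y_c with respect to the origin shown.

Part | A | x̄ᵢ | ȳᵢ | A·x̄ᵢ | A·ȳᵢ
rectangular portion | 11700.00 | 97.50 | 30.00 | 1140750.00 | 351000.00
triangular portion | 750.00 | 203.33 | 20.00 | 152500.00 | 15000.00
Σ | 12450.00 |  |  | 1293250.00 | 366000.00
x_c = 1293250.00 / 12450.00 = 103.88 mm
y_c = 366000.00 / 12450.00 = 29.40 mm

x_c = 103.88 mm, y_c = 29.40 mm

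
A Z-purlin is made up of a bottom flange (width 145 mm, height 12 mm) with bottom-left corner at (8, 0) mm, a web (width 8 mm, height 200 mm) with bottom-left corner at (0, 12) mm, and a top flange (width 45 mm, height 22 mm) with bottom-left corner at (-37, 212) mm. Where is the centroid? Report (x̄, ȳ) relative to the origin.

Part | A | x̄ᵢ | ȳᵢ | A·x̄ᵢ | A·ȳᵢ
bottom flange | 1740.00 | 80.50 | 6.00 | 140070.00 | 10440.00
web | 1600.00 | 4.00 | 112.00 | 6400.00 | 179200.00
top flange | 990.00 | -14.50 | 223.00 | -14355.00 | 220770.00
Σ | 4330.00 |  |  | 132115.00 | 410410.00
x̄ = 132115.00 / 4330.00 = 30.51 mm
ȳ = 410410.00 / 4330.00 = 94.78 mm

x̄ = 30.51 mm, ȳ = 94.78 mm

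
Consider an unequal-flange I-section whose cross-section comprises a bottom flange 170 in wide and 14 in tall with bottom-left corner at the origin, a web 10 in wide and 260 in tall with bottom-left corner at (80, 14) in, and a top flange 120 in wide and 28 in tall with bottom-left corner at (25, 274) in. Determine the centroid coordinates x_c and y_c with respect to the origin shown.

x_c = 85.00 in, y_c = 162.92 in

bottom flange: A = 170 × 14 = 2380.00, centroid at (85.00, 7.00).
web: A = 10 × 260 = 2600.00, centroid at (85.00, 144.00).
top flange: A = 120 × 28 = 3360.00, centroid at (85.00, 288.00).
ΣA = 8340.00 in²
ΣAx_c = (2380.00)(85.00) + (2600.00)(85.00) + (3360.00)(85.00) = 708900.00 in³
ΣAy_c = (2380.00)(7.00) + (2600.00)(144.00) + (3360.00)(288.00) = 1358740.00 in³
x_c = 708900.00 / 8340.00 = 85.00 in
y_c = 1358740.00 / 8340.00 = 162.92 in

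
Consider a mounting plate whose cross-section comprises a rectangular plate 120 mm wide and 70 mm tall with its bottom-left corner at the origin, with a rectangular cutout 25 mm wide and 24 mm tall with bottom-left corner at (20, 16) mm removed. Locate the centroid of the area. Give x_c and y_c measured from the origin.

plate: A = 120 × 70 = 8400.00, centroid at (60.00, 35.00).
hole: A = −(25 × 24) = -600.00, centroid at (32.50, 28.00).
ΣA = 7800.00 mm², ΣAx_c = 484500.00 mm³, ΣAy_c = 277200.00 mm³.
x_c = 484500.00/7800.00 = 62.12 mm; y_c = 277200.00/7800.00 = 35.54 mm.

x_c = 62.12 mm, y_c = 35.54 mm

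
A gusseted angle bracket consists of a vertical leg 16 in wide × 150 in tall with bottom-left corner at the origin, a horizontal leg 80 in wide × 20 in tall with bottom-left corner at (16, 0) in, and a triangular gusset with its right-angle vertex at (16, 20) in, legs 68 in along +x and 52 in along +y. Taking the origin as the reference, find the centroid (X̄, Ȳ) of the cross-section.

vertical leg: A = 16 × 150 = 2400.00, centroid at (8.00, 75.00).
horizontal leg: A = 80 × 20 = 1600.00, centroid at (56.00, 10.00).
gusset: A = ½·68·52 = 1768.00, centroid at (38.67, 37.33).
ΣA = 5768.00 in²
ΣAX̄ = (2400.00)(8.00) + (1600.00)(56.00) + (1768.00)(38.67) = 177162.67 in³
ΣAȲ = (2400.00)(75.00) + (1600.00)(10.00) + (1768.00)(37.33) = 262005.33 in³
X̄ = 177162.67 / 5768.00 = 30.71 in
Ȳ = 262005.33 / 5768.00 = 45.42 in

X̄ = 30.71 in, Ȳ = 45.42 in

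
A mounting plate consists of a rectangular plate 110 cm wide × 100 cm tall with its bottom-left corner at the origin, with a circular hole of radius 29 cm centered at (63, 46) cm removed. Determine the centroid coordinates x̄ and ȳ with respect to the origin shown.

plate: A = 110 × 100 = 11000.00, centroid at (55.00, 50.00).
hole: A = −π·29² = -2642.08, centroid at (63.00, 46.00).
ΣA = 8357.92 cm²
ΣAx̄ = (11000.00)(55.00) + (-2642.08)(63.00) = 438549.00 cm³
ΣAȳ = (11000.00)(50.00) + (-2642.08)(46.00) = 428464.35 cm³
x̄ = 438549.00 / 8357.92 = 52.47 cm
ȳ = 428464.35 / 8357.92 = 51.26 cm

x̄ = 52.47 cm, ȳ = 51.26 cm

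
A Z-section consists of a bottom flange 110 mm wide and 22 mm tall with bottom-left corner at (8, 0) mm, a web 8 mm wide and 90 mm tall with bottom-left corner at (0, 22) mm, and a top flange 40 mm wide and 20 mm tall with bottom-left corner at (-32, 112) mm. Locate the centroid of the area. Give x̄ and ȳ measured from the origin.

bottom flange: A = 110 × 22 = 2420.00, centroid at (63.00, 11.00).
web: A = 8 × 90 = 720.00, centroid at (4.00, 67.00).
top flange: A = 40 × 20 = 800.00, centroid at (-12.00, 122.00).
ΣA = 3940.00 mm²
ΣAx̄ = (2420.00)(63.00) + (720.00)(4.00) + (800.00)(-12.00) = 145740.00 mm³
ΣAȳ = (2420.00)(11.00) + (720.00)(67.00) + (800.00)(122.00) = 172460.00 mm³
x̄ = 145740.00 / 3940.00 = 36.99 mm
ȳ = 172460.00 / 3940.00 = 43.77 mm

x̄ = 36.99 mm, ȳ = 43.77 mm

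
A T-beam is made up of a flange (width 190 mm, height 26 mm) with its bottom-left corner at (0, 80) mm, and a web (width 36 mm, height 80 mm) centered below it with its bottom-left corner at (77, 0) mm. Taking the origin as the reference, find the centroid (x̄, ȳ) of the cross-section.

x̄ = 95.00 mm, ȳ = 73.48 mm

web: A = 36 × 80 = 2880.00, centroid at (95.00, 40.00).
flange: A = 190 × 26 = 4940.00, centroid at (95.00, 93.00).
ΣA = 7820.00 mm²
ΣAx̄ = (2880.00)(95.00) + (4940.00)(95.00) = 742900.00 mm³
ΣAȳ = (2880.00)(40.00) + (4940.00)(93.00) = 574620.00 mm³
x̄ = 742900.00 / 7820.00 = 95.00 mm
ȳ = 574620.00 / 7820.00 = 73.48 mm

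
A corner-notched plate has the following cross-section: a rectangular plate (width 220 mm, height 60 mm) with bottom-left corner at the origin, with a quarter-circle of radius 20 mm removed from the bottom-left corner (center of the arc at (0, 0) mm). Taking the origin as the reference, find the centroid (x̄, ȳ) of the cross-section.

x̄ = 112.47 mm, ȳ = 30.52 mm

Part | A | x̄ᵢ | ȳᵢ | A·x̄ᵢ | A·ȳᵢ
plate | 13200.00 | 110.00 | 30.00 | 1452000.00 | 396000.00
removed quarter-circle | -314.16 | 8.49 | 8.49 | -2666.67 | -2666.67
Σ | 12885.84 |  |  | 1449333.33 | 393333.33
x̄ = 1449333.33 / 12885.84 = 112.47 mm
ȳ = 393333.33 / 12885.84 = 30.52 mm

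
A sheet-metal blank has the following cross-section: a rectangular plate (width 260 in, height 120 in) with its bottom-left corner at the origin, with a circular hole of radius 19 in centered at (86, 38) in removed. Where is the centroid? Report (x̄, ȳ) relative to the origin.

plate: A = 260 × 120 = 31200.00, centroid at (130.00, 60.00).
hole: A = −π·19² = -1134.11, centroid at (86.00, 38.00).
ΣA = 30065.89 in²
ΣAx̄ = (31200.00)(130.00) + (-1134.11)(86.00) = 3958466.11 in³
ΣAȳ = (31200.00)(60.00) + (-1134.11)(38.00) = 1828903.63 in³
x̄ = 3958466.11 / 30065.89 = 131.66 in
ȳ = 1828903.63 / 30065.89 = 60.83 in

x̄ = 131.66 in, ȳ = 60.83 in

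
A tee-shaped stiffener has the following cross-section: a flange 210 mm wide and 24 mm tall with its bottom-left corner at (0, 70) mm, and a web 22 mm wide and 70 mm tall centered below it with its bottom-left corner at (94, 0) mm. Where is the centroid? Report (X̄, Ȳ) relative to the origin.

X̄ = 105.00 mm, Ȳ = 71.00 mm

web: A = 22 × 70 = 1540.00, centroid at (105.00, 35.00).
flange: A = 210 × 24 = 5040.00, centroid at (105.00, 82.00).
ΣA = 6580.00 mm²
ΣAX̄ = (1540.00)(105.00) + (5040.00)(105.00) = 690900.00 mm³
ΣAȲ = (1540.00)(35.00) + (5040.00)(82.00) = 467180.00 mm³
X̄ = 690900.00 / 6580.00 = 105.00 mm
Ȳ = 467180.00 / 6580.00 = 71.00 mm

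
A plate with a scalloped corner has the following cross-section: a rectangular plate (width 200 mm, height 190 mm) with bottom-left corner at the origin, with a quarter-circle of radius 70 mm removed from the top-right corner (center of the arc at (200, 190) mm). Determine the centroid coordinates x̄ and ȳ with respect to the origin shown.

x̄ = 92.08 mm, ȳ = 87.64 mm

plate: A = 200 × 190 = 38000.00, centroid at (100.00, 95.00).
removed quarter-circle: A = −¼π·70² = -3848.45, centroid at (170.29, 160.29).
ΣA = 34151.55 mm², ΣAx̄ = 3144643.13 mm³, ΣAȳ = 2993127.64 mm³.
x̄ = 3144643.13/34151.55 = 92.08 mm; ȳ = 2993127.64/34151.55 = 87.64 mm.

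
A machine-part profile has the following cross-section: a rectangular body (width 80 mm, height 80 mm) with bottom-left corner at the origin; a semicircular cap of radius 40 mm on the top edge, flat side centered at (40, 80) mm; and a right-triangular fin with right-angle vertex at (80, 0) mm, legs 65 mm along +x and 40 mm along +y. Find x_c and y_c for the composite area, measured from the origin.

x_c = 47.85 mm, y_c = 50.63 mm

Part | A | x̄ᵢ | ȳᵢ | A·x̄ᵢ | A·ȳᵢ
rectangular body | 6400.00 | 40.00 | 40.00 | 256000.00 | 256000.00
semicircular top | 2513.27 | 40.00 | 96.98 | 100530.96 | 243728.60
triangular fin | 1300.00 | 101.67 | 13.33 | 132166.67 | 17333.33
Σ | 10213.27 |  |  | 488697.63 | 517061.93
x_c = 488697.63 / 10213.27 = 47.85 mm
y_c = 517061.93 / 10213.27 = 50.63 mm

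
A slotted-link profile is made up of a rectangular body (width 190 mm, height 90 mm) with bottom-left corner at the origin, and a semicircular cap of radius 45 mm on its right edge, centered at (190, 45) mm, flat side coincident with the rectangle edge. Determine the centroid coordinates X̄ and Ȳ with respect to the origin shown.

rectangular body: A = 190 × 90 = 17100.00, centroid at (95.00, 45.00).
semicircular end: A = ½π·45² = 3180.86, centroid at (209.10, 45.00).
ΣA = 20280.86 mm²
ΣAX̄ = (17100.00)(95.00) + (3180.86)(209.10) = 2289613.89 mm³
ΣAȲ = (17100.00)(45.00) + (3180.86)(45.00) = 912638.82 mm³
X̄ = 2289613.89 / 20280.86 = 112.90 mm
Ȳ = 912638.82 / 20280.86 = 45.00 mm

X̄ = 112.90 mm, Ȳ = 45.00 mm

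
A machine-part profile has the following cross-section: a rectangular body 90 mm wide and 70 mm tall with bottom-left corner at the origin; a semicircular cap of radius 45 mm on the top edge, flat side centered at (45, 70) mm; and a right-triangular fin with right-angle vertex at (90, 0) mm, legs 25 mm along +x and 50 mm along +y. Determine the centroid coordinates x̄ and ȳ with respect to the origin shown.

rectangular body: A = 90 × 70 = 6300.00, centroid at (45.00, 35.00).
semicircular top: A = ½π·45² = 3180.86, centroid at (45.00, 89.10).
triangular fin: A = ½·25·50 = 625.00, centroid at (98.33, 16.67).
ΣA = 10105.86 mm², ΣAx̄ = 488097.15 mm³, ΣAȳ = 514327.05 mm³.
x̄ = 488097.15/10105.86 = 48.30 mm; ȳ = 514327.05/10105.86 = 50.89 mm.

x̄ = 48.30 mm, ȳ = 50.89 mm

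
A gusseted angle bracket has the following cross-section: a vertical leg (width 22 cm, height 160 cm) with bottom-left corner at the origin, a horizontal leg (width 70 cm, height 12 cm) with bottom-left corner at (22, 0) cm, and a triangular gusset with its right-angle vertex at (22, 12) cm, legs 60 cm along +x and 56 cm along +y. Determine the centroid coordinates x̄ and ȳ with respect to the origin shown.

vertical leg: A = 22 × 160 = 3520.00, centroid at (11.00, 80.00).
horizontal leg: A = 70 × 12 = 840.00, centroid at (57.00, 6.00).
gusset: A = ½·60·56 = 1680.00, centroid at (42.00, 30.67).
ΣA = 6040.00 cm², ΣAx̄ = 157160.00 cm³, ΣAȳ = 338160.00 cm³.
x̄ = 157160.00/6040.00 = 26.02 cm; ȳ = 338160.00/6040.00 = 55.99 cm.

x̄ = 26.02 cm, ȳ = 55.99 cm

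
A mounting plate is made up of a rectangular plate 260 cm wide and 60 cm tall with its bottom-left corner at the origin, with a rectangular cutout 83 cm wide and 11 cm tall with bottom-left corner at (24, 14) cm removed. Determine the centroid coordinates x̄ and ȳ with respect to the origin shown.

x̄ = 134.01 cm, ȳ = 30.65 cm

plate: A = 260 × 60 = 15600.00, centroid at (130.00, 30.00).
hole: A = −(83 × 11) = -913.00, centroid at (65.50, 19.50).
ΣA = 14687.00 cm², ΣAx̄ = 1968198.50 cm³, ΣAȳ = 450196.50 cm³.
x̄ = 1968198.50/14687.00 = 134.01 cm; ȳ = 450196.50/14687.00 = 30.65 cm.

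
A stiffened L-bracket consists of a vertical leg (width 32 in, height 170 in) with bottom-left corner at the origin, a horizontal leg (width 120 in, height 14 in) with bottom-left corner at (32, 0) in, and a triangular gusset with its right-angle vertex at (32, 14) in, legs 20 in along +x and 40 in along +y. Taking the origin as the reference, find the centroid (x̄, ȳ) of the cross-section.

x̄ = 34.18 in, ȳ = 64.51 in

vertical leg: A = 32 × 170 = 5440.00, centroid at (16.00, 85.00).
horizontal leg: A = 120 × 14 = 1680.00, centroid at (92.00, 7.00).
gusset: A = ½·20·40 = 400.00, centroid at (38.67, 27.33).
ΣA = 7520.00 in², ΣAx̄ = 257066.67 in³, ΣAȳ = 485093.33 in³.
x̄ = 257066.67/7520.00 = 34.18 in; ȳ = 485093.33/7520.00 = 64.51 in.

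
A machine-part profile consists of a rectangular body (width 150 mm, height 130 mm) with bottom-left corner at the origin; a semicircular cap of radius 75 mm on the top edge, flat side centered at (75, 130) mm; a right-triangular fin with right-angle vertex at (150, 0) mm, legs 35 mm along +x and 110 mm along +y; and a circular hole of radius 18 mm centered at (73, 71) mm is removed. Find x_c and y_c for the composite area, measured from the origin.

x_c = 80.77 mm, y_c = 92.18 mm

rectangular body: A = 150 × 130 = 19500.00, centroid at (75.00, 65.00).
semicircular top: A = ½π·75² = 8835.73, centroid at (75.00, 161.83).
triangular fin: A = ½·35·110 = 1925.00, centroid at (161.67, 36.67).
hole: A = −π·18² = -1017.88, centroid at (73.00, 71.00).
ΣA = 29242.85 mm², ΣAx_c = 2362083.08 mm³, ΣAy_c = 2695708.95 mm³.
x_c = 2362083.08/29242.85 = 80.77 mm; y_c = 2695708.95/29242.85 = 92.18 mm.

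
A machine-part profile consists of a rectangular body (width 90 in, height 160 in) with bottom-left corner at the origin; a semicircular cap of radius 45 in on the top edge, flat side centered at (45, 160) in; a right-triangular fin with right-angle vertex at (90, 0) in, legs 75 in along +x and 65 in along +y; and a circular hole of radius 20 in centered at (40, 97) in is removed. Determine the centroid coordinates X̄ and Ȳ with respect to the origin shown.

rectangular body: A = 90 × 160 = 14400.00, centroid at (45.00, 80.00).
semicircular top: A = ½π·45² = 3180.86, centroid at (45.00, 179.10).
triangular fin: A = ½·75·65 = 2437.50, centroid at (115.00, 21.67).
hole: A = −π·20² = -1256.64, centroid at (40.00, 97.00).
ΣA = 18761.73 in², ΣAX̄ = 1021185.83 in³, ΣAȲ = 1652606.71 in³.
X̄ = 1021185.83/18761.73 = 54.43 in; Ȳ = 1652606.71/18761.73 = 88.08 in.

X̄ = 54.43 in, Ȳ = 88.08 in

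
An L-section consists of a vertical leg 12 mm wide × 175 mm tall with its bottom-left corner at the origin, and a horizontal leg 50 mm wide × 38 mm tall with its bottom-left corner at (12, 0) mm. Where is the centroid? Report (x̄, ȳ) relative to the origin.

x̄ = 20.73 mm, ȳ = 54.96 mm

vertical leg: A = 12 × 175 = 2100.00, centroid at (6.00, 87.50).
horizontal leg: A = 50 × 38 = 1900.00, centroid at (37.00, 19.00).
ΣA = 4000.00 mm², ΣAx̄ = 82900.00 mm³, ΣAȳ = 219850.00 mm³.
x̄ = 82900.00/4000.00 = 20.73 mm; ȳ = 219850.00/4000.00 = 54.96 mm.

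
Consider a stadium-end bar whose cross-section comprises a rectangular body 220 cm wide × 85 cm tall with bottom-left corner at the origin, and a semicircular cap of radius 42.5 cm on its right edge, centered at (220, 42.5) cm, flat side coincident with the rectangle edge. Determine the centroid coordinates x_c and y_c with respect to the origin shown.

rectangular body: A = 220 × 85 = 18700.00, centroid at (110.00, 42.50).
semicircular end: A = ½π·42.5² = 2837.25, centroid at (238.04, 42.50).
ΣA = 21537.25 cm²
ΣAx_c = (18700.00)(110.00) + (2837.25)(238.04) = 2732372.27 cm³
ΣAy_c = (18700.00)(42.50) + (2837.25)(42.50) = 915333.16 cm³
x_c = 2732372.27 / 21537.25 = 126.87 cm
y_c = 915333.16 / 21537.25 = 42.50 cm

x_c = 126.87 cm, y_c = 42.50 cm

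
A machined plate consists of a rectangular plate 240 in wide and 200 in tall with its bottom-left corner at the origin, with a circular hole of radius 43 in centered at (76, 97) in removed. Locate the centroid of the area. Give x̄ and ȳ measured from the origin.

Part | A | x̄ᵢ | ȳᵢ | A·x̄ᵢ | A·ȳᵢ
plate | 48000.00 | 120.00 | 100.00 | 5760000.00 | 4800000.00
hole | -5808.80 | 76.00 | 97.00 | -441469.17 | -563454.07
Σ | 42191.20 |  |  | 5318530.83 | 4236545.93
x̄ = 5318530.83 / 42191.20 = 126.06 in
ȳ = 4236545.93 / 42191.20 = 100.41 in

x̄ = 126.06 in, ȳ = 100.41 in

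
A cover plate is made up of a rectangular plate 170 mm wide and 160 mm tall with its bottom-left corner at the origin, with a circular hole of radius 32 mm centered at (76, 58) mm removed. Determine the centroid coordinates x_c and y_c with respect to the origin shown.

plate: A = 170 × 160 = 27200.00, centroid at (85.00, 80.00).
hole: A = −π·32² = -3216.99, centroid at (76.00, 58.00).
ΣA = 23983.01 mm², ΣAx_c = 2067508.69 mm³, ΣAy_c = 1989414.53 mm³.
x_c = 2067508.69/23983.01 = 86.21 mm; y_c = 1989414.53/23983.01 = 82.95 mm.

x_c = 86.21 mm, y_c = 82.95 mm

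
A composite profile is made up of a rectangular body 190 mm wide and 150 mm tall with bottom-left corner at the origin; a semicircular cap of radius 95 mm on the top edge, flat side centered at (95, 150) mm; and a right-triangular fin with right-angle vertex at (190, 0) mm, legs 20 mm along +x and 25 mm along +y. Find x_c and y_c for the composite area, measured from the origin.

rectangular body: A = 190 × 150 = 28500.00, centroid at (95.00, 75.00).
semicircular top: A = ½π·95² = 14176.44, centroid at (95.00, 190.32).
triangular fin: A = ½·20·25 = 250.00, centroid at (196.67, 8.33).
ΣA = 42926.44 mm², ΣAx_c = 4103428.17 mm³, ΣAy_c = 4837632.19 mm³.
x_c = 4103428.17/42926.44 = 95.59 mm; y_c = 4837632.19/42926.44 = 112.70 mm.

x_c = 95.59 mm, y_c = 112.70 mm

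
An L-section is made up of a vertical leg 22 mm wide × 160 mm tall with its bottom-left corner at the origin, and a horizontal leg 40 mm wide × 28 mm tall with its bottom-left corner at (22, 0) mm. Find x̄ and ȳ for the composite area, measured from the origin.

vertical leg: A = 22 × 160 = 3520.00, centroid at (11.00, 80.00).
horizontal leg: A = 40 × 28 = 1120.00, centroid at (42.00, 14.00).
ΣA = 4640.00 mm², ΣAx̄ = 85760.00 mm³, ΣAȳ = 297280.00 mm³.
x̄ = 85760.00/4640.00 = 18.48 mm; ȳ = 297280.00/4640.00 = 64.07 mm.

x̄ = 18.48 mm, ȳ = 64.07 mm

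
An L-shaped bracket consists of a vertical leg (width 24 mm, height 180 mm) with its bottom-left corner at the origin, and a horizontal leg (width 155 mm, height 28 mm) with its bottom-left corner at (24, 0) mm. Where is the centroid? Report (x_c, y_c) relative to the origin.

x_c = 56.85 mm, y_c = 51.91 mm

vertical leg: A = 24 × 180 = 4320.00, centroid at (12.00, 90.00).
horizontal leg: A = 155 × 28 = 4340.00, centroid at (101.50, 14.00).
ΣA = 8660.00 mm²
ΣAx_c = (4320.00)(12.00) + (4340.00)(101.50) = 492350.00 mm³
ΣAy_c = (4320.00)(90.00) + (4340.00)(14.00) = 449560.00 mm³
x_c = 492350.00 / 8660.00 = 56.85 mm
y_c = 449560.00 / 8660.00 = 51.91 mm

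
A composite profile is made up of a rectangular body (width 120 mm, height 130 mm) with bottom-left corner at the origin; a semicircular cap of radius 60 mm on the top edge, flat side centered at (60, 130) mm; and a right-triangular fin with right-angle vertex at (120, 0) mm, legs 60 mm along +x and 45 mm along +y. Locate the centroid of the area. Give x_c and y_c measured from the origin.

Part | A | x̄ᵢ | ȳᵢ | A·x̄ᵢ | A·ȳᵢ
rectangular body | 15600.00 | 60.00 | 65.00 | 936000.00 | 1014000.00
semicircular top | 5654.87 | 60.00 | 155.46 | 339292.01 | 879132.68
triangular fin | 1350.00 | 140.00 | 15.00 | 189000.00 | 20250.00
Σ | 22604.87 |  |  | 1464292.01 | 1913382.68
x_c = 1464292.01 / 22604.87 = 64.78 mm
y_c = 1913382.68 / 22604.87 = 84.64 mm

x_c = 64.78 mm, y_c = 84.64 mm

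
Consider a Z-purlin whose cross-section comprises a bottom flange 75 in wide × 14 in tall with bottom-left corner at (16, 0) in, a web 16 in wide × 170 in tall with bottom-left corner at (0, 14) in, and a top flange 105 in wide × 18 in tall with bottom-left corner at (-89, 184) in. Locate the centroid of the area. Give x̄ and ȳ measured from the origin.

Part | A | x̄ᵢ | ȳᵢ | A·x̄ᵢ | A·ȳᵢ
bottom flange | 1050.00 | 53.50 | 7.00 | 56175.00 | 7350.00
web | 2720.00 | 8.00 | 99.00 | 21760.00 | 269280.00
top flange | 1890.00 | -36.50 | 193.00 | -68985.00 | 364770.00
Σ | 5660.00 |  |  | 8950.00 | 641400.00
x̄ = 8950.00 / 5660.00 = 1.58 in
ȳ = 641400.00 / 5660.00 = 113.32 in

x̄ = 1.58 in, ȳ = 113.32 in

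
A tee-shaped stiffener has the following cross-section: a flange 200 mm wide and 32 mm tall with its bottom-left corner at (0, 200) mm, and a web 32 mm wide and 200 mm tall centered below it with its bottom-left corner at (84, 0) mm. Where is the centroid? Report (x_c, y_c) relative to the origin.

x_c = 100.00 mm, y_c = 158.00 mm

Part | A | x̄ᵢ | ȳᵢ | A·x̄ᵢ | A·ȳᵢ
web | 6400.00 | 100.00 | 100.00 | 640000.00 | 640000.00
flange | 6400.00 | 100.00 | 216.00 | 640000.00 | 1382400.00
Σ | 12800.00 |  |  | 1280000.00 | 2022400.00
x_c = 1280000.00 / 12800.00 = 100.00 mm
y_c = 2022400.00 / 12800.00 = 158.00 mm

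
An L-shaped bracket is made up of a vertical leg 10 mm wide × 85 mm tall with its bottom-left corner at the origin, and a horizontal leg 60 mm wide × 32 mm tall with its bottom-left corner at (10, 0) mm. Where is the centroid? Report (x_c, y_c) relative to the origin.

x_c = 29.26 mm, y_c = 24.13 mm

Part | A | x̄ᵢ | ȳᵢ | A·x̄ᵢ | A·ȳᵢ
vertical leg | 850.00 | 5.00 | 42.50 | 4250.00 | 36125.00
horizontal leg | 1920.00 | 40.00 | 16.00 | 76800.00 | 30720.00
Σ | 2770.00 |  |  | 81050.00 | 66845.00
x_c = 81050.00 / 2770.00 = 29.26 mm
y_c = 66845.00 / 2770.00 = 24.13 mm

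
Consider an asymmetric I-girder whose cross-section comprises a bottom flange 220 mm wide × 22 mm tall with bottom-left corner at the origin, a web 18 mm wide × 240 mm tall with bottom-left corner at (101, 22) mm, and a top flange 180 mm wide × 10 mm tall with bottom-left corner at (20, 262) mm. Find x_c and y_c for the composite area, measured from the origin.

Part | A | x̄ᵢ | ȳᵢ | A·x̄ᵢ | A·ȳᵢ
bottom flange | 4840.00 | 110.00 | 11.00 | 532400.00 | 53240.00
web | 4320.00 | 110.00 | 142.00 | 475200.00 | 613440.00
top flange | 1800.00 | 110.00 | 267.00 | 198000.00 | 480600.00
Σ | 10960.00 |  |  | 1205600.00 | 1147280.00
x_c = 1205600.00 / 10960.00 = 110.00 mm
y_c = 1147280.00 / 10960.00 = 104.68 mm

x_c = 110.00 mm, y_c = 104.68 mm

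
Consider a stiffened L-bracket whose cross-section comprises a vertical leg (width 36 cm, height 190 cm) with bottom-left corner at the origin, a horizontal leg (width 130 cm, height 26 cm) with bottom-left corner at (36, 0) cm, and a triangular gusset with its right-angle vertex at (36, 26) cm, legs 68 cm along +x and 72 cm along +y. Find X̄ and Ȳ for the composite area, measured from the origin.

vertical leg: A = 36 × 190 = 6840.00, centroid at (18.00, 95.00).
horizontal leg: A = 130 × 26 = 3380.00, centroid at (101.00, 13.00).
gusset: A = ½·68·72 = 2448.00, centroid at (58.67, 50.00).
ΣA = 12668.00 cm²
ΣAX̄ = (6840.00)(18.00) + (3380.00)(101.00) + (2448.00)(58.67) = 608116.00 cm³
ΣAȲ = (6840.00)(95.00) + (3380.00)(13.00) + (2448.00)(50.00) = 816140.00 cm³
X̄ = 608116.00 / 12668.00 = 48.00 cm
Ȳ = 816140.00 / 12668.00 = 64.43 cm

X̄ = 48.00 cm, Ȳ = 64.43 cm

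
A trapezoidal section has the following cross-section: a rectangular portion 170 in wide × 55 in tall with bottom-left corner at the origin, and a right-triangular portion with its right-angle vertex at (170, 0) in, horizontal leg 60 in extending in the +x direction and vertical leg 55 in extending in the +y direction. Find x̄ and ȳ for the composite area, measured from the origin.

x̄ = 100.75 in, ȳ = 26.12 in

rectangular portion: A = 170 × 55 = 9350.00, centroid at (85.00, 27.50).
triangular portion: A = ½·60·55 = 1650.00, centroid at (190.00, 18.33).
ΣA = 11000.00 in², ΣAx̄ = 1108250.00 in³, ΣAȳ = 287375.00 in³.
x̄ = 1108250.00/11000.00 = 100.75 in; ȳ = 287375.00/11000.00 = 26.12 in.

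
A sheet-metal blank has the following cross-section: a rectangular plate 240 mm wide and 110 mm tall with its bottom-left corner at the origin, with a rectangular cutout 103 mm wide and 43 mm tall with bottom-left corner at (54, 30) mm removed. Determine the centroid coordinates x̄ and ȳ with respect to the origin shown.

x̄ = 122.92 mm, ȳ = 55.71 mm

plate: A = 240 × 110 = 26400.00, centroid at (120.00, 55.00).
hole: A = −(103 × 43) = -4429.00, centroid at (105.50, 51.50).
ΣA = 21971.00 mm², ΣAx̄ = 2700740.50 mm³, ΣAȳ = 1223906.50 mm³.
x̄ = 2700740.50/21971.00 = 122.92 mm; ȳ = 1223906.50/21971.00 = 55.71 mm.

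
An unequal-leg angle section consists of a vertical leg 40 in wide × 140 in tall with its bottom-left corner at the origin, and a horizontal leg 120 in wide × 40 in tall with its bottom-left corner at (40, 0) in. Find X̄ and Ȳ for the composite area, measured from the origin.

X̄ = 56.92 in, Ȳ = 46.92 in

Part | A | x̄ᵢ | ȳᵢ | A·x̄ᵢ | A·ȳᵢ
vertical leg | 5600.00 | 20.00 | 70.00 | 112000.00 | 392000.00
horizontal leg | 4800.00 | 100.00 | 20.00 | 480000.00 | 96000.00
Σ | 10400.00 |  |  | 592000.00 | 488000.00
X̄ = 592000.00 / 10400.00 = 56.92 in
Ȳ = 488000.00 / 10400.00 = 46.92 in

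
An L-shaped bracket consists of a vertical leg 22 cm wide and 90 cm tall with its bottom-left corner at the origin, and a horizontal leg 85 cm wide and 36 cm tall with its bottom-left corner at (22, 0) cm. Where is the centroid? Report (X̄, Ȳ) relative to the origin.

X̄ = 43.48 cm, Ȳ = 28.61 cm

Part | A | x̄ᵢ | ȳᵢ | A·x̄ᵢ | A·ȳᵢ
vertical leg | 1980.00 | 11.00 | 45.00 | 21780.00 | 89100.00
horizontal leg | 3060.00 | 64.50 | 18.00 | 197370.00 | 55080.00
Σ | 5040.00 |  |  | 219150.00 | 144180.00
X̄ = 219150.00 / 5040.00 = 43.48 cm
Ȳ = 144180.00 / 5040.00 = 28.61 cm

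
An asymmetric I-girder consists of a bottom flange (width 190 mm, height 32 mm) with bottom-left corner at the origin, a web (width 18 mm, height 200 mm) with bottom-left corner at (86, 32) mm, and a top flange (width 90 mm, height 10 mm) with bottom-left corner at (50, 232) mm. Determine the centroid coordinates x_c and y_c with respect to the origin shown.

x_c = 95.00 mm, y_c = 74.27 mm

Part | A | x̄ᵢ | ȳᵢ | A·x̄ᵢ | A·ȳᵢ
bottom flange | 6080.00 | 95.00 | 16.00 | 577600.00 | 97280.00
web | 3600.00 | 95.00 | 132.00 | 342000.00 | 475200.00
top flange | 900.00 | 95.00 | 237.00 | 85500.00 | 213300.00
Σ | 10580.00 |  |  | 1005100.00 | 785780.00
x_c = 1005100.00 / 10580.00 = 95.00 mm
y_c = 785780.00 / 10580.00 = 74.27 mm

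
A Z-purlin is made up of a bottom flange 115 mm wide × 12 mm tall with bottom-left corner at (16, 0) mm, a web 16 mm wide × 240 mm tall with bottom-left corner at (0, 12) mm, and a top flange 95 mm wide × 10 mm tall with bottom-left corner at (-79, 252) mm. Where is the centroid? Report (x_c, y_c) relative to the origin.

Part | A | x̄ᵢ | ȳᵢ | A·x̄ᵢ | A·ȳᵢ
bottom flange | 1380.00 | 73.50 | 6.00 | 101430.00 | 8280.00
web | 3840.00 | 8.00 | 132.00 | 30720.00 | 506880.00
top flange | 950.00 | -31.50 | 257.00 | -29925.00 | 244150.00
Σ | 6170.00 |  |  | 102225.00 | 759310.00
x_c = 102225.00 / 6170.00 = 16.57 mm
y_c = 759310.00 / 6170.00 = 123.06 mm

x_c = 16.57 mm, y_c = 123.06 mm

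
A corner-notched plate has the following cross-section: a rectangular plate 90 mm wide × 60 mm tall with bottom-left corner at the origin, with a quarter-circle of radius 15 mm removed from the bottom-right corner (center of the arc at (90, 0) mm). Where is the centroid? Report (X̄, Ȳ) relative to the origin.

plate: A = 90 × 60 = 5400.00, centroid at (45.00, 30.00).
removed quarter-circle: A = −¼π·15² = -176.71, centroid at (83.63, 6.37).
ΣA = 5223.29 mm²
ΣAX̄ = (5400.00)(45.00) + (-176.71)(83.63) = 228220.69 mm³
ΣAȲ = (5400.00)(30.00) + (-176.71)(6.37) = 160875.00 mm³
X̄ = 228220.69 / 5223.29 = 43.69 mm
Ȳ = 160875.00 / 5223.29 = 30.80 mm

X̄ = 43.69 mm, Ȳ = 30.80 mm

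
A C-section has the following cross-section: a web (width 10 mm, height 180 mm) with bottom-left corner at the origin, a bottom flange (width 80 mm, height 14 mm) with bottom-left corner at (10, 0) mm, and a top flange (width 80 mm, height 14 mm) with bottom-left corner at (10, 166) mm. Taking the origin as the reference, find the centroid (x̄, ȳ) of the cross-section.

x̄ = 29.95 mm, ȳ = 90.00 mm

web: A = 10 × 180 = 1800.00, centroid at (5.00, 90.00).
bottom flange: A = 80 × 14 = 1120.00, centroid at (50.00, 7.00).
top flange: A = 80 × 14 = 1120.00, centroid at (50.00, 173.00).
ΣA = 4040.00 mm², ΣAx̄ = 121000.00 mm³, ΣAȳ = 363600.00 mm³.
x̄ = 121000.00/4040.00 = 29.95 mm; ȳ = 363600.00/4040.00 = 90.00 mm.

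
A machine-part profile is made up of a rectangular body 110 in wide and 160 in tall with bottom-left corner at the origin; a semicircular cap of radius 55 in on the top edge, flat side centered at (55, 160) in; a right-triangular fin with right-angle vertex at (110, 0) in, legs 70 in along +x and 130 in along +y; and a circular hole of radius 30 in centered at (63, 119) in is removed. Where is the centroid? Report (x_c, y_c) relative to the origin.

x_c = 68.87 in, y_c = 88.89 in

Part | A | x̄ᵢ | ȳᵢ | A·x̄ᵢ | A·ȳᵢ
rectangular body | 17600.00 | 55.00 | 80.00 | 968000.00 | 1408000.00
semicircular top | 4751.66 | 55.00 | 183.34 | 261341.24 | 871182.09
triangular fin | 4550.00 | 133.33 | 43.33 | 606666.67 | 197166.67
hole | -2827.43 | 63.00 | 119.00 | -178128.30 | -336464.57
Σ | 24074.23 |  |  | 1657879.60 | 2139884.18
x_c = 1657879.60 / 24074.23 = 68.87 in
y_c = 2139884.18 / 24074.23 = 88.89 in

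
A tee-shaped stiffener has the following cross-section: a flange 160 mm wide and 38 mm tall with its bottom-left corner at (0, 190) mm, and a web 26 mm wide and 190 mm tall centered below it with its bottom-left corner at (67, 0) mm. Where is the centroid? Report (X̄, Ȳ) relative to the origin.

X̄ = 80.00 mm, Ȳ = 157.90 mm

Part | A | x̄ᵢ | ȳᵢ | A·x̄ᵢ | A·ȳᵢ
web | 4940.00 | 80.00 | 95.00 | 395200.00 | 469300.00
flange | 6080.00 | 80.00 | 209.00 | 486400.00 | 1270720.00
Σ | 11020.00 |  |  | 881600.00 | 1740020.00
X̄ = 881600.00 / 11020.00 = 80.00 mm
Ȳ = 1740020.00 / 11020.00 = 157.90 mm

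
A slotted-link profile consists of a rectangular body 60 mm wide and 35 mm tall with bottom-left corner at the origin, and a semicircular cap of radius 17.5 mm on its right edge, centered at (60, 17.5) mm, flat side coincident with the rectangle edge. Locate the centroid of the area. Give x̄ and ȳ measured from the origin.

Part | A | x̄ᵢ | ȳᵢ | A·x̄ᵢ | A·ȳᵢ
rectangular body | 2100.00 | 30.00 | 17.50 | 63000.00 | 36750.00
semicircular end | 481.06 | 67.43 | 17.50 | 32436.30 | 8418.49
Σ | 2581.06 |  |  | 95436.30 | 45168.49
x̄ = 95436.30 / 2581.06 = 36.98 mm
ȳ = 45168.49 / 2581.06 = 17.50 mm

x̄ = 36.98 mm, ȳ = 17.50 mm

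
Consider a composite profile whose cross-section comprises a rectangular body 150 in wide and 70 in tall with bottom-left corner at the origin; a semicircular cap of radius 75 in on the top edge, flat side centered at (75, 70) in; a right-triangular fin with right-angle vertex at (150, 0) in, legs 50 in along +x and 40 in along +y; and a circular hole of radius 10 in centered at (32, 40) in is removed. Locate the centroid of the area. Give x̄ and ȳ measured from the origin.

Part | A | x̄ᵢ | ȳᵢ | A·x̄ᵢ | A·ȳᵢ
rectangular body | 10500.00 | 75.00 | 35.00 | 787500.00 | 367500.00
semicircular top | 8835.73 | 75.00 | 101.83 | 662679.70 | 899751.05
triangular fin | 1000.00 | 166.67 | 13.33 | 166666.67 | 13333.33
hole | -314.16 | 32.00 | 40.00 | -10053.10 | -12566.37
Σ | 20021.57 |  |  | 1606793.27 | 1268018.02
x̄ = 1606793.27 / 20021.57 = 80.25 in
ȳ = 1268018.02 / 20021.57 = 63.33 in

x̄ = 80.25 in, ȳ = 63.33 in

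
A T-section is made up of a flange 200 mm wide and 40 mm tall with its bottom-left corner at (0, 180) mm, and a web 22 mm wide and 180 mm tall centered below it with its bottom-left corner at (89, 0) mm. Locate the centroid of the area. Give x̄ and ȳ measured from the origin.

web: A = 22 × 180 = 3960.00, centroid at (100.00, 90.00).
flange: A = 200 × 40 = 8000.00, centroid at (100.00, 200.00).
ΣA = 11960.00 mm²
ΣAx̄ = (3960.00)(100.00) + (8000.00)(100.00) = 1196000.00 mm³
ΣAȳ = (3960.00)(90.00) + (8000.00)(200.00) = 1956400.00 mm³
x̄ = 1196000.00 / 11960.00 = 100.00 mm
ȳ = 1956400.00 / 11960.00 = 163.58 mm

x̄ = 100.00 mm, ȳ = 163.58 mm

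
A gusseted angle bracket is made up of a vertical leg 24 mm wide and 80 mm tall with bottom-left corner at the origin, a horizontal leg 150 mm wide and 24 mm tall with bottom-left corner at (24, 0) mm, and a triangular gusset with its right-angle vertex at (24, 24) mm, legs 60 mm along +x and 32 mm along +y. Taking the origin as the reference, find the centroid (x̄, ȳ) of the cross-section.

Part | A | x̄ᵢ | ȳᵢ | A·x̄ᵢ | A·ȳᵢ
vertical leg | 1920.00 | 12.00 | 40.00 | 23040.00 | 76800.00
horizontal leg | 3600.00 | 99.00 | 12.00 | 356400.00 | 43200.00
gusset | 960.00 | 44.00 | 34.67 | 42240.00 | 33280.00
Σ | 6480.00 |  |  | 421680.00 | 153280.00
x̄ = 421680.00 / 6480.00 = 65.07 mm
ȳ = 153280.00 / 6480.00 = 23.65 mm

x̄ = 65.07 mm, ȳ = 23.65 mm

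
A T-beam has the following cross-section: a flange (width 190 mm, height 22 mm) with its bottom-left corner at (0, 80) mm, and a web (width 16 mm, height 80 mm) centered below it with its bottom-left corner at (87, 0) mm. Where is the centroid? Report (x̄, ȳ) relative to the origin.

x̄ = 95.00 mm, ȳ = 79.04 mm

web: A = 16 × 80 = 1280.00, centroid at (95.00, 40.00).
flange: A = 190 × 22 = 4180.00, centroid at (95.00, 91.00).
ΣA = 5460.00 mm²
ΣAx̄ = (1280.00)(95.00) + (4180.00)(95.00) = 518700.00 mm³
ΣAȳ = (1280.00)(40.00) + (4180.00)(91.00) = 431580.00 mm³
x̄ = 518700.00 / 5460.00 = 95.00 mm
ȳ = 431580.00 / 5460.00 = 79.04 mm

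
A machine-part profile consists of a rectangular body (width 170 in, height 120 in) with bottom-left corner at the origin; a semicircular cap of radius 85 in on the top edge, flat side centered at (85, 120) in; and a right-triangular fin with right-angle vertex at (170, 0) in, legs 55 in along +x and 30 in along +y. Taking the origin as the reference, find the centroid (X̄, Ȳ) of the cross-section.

X̄ = 87.62 in, Ȳ = 92.21 in

rectangular body: A = 170 × 120 = 20400.00, centroid at (85.00, 60.00).
semicircular top: A = ½π·85² = 11349.00, centroid at (85.00, 156.08).
triangular fin: A = ½·55·30 = 825.00, centroid at (188.33, 10.00).
ΣA = 32574.00 in², ΣAX̄ = 2854040.29 in³, ΣAȲ = 3003547.08 in³.
X̄ = 2854040.29/32574.00 = 87.62 in; Ȳ = 3003547.08/32574.00 = 92.21 in.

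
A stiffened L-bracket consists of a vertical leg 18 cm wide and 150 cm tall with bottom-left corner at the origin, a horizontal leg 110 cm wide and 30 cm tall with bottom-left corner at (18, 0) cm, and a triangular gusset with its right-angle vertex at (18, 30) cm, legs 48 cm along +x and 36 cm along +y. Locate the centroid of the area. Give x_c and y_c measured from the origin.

x_c = 42.92 cm, y_c = 42.00 cm

Part | A | x̄ᵢ | ȳᵢ | A·x̄ᵢ | A·ȳᵢ
vertical leg | 2700.00 | 9.00 | 75.00 | 24300.00 | 202500.00
horizontal leg | 3300.00 | 73.00 | 15.00 | 240900.00 | 49500.00
gusset | 864.00 | 34.00 | 42.00 | 29376.00 | 36288.00
Σ | 6864.00 |  |  | 294576.00 | 288288.00
x_c = 294576.00 / 6864.00 = 42.92 cm
y_c = 288288.00 / 6864.00 = 42.00 cm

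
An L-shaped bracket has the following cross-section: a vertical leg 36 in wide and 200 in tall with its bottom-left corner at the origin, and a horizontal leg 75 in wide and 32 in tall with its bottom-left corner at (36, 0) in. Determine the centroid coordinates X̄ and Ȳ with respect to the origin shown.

Part | A | x̄ᵢ | ȳᵢ | A·x̄ᵢ | A·ȳᵢ
vertical leg | 7200.00 | 18.00 | 100.00 | 129600.00 | 720000.00
horizontal leg | 2400.00 | 73.50 | 16.00 | 176400.00 | 38400.00
Σ | 9600.00 |  |  | 306000.00 | 758400.00
X̄ = 306000.00 / 9600.00 = 31.88 in
Ȳ = 758400.00 / 9600.00 = 79.00 in

X̄ = 31.88 in, Ȳ = 79.00 in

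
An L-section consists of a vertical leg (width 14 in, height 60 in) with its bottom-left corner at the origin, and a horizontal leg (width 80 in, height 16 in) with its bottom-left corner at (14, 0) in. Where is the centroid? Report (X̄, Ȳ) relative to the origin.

vertical leg: A = 14 × 60 = 840.00, centroid at (7.00, 30.00).
horizontal leg: A = 80 × 16 = 1280.00, centroid at (54.00, 8.00).
ΣA = 2120.00 in²
ΣAX̄ = (840.00)(7.00) + (1280.00)(54.00) = 75000.00 in³
ΣAȲ = (840.00)(30.00) + (1280.00)(8.00) = 35440.00 in³
X̄ = 75000.00 / 2120.00 = 35.38 in
Ȳ = 35440.00 / 2120.00 = 16.72 in

X̄ = 35.38 in, Ȳ = 16.72 in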